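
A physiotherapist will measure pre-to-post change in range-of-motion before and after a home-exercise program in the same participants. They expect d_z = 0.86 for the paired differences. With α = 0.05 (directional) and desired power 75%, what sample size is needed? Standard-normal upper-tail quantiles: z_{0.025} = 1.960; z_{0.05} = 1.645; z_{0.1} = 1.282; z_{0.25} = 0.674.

n = 8 pairs

For a paired (one-sample on differences) test: n = ((z_{α} + z_β) / d)².
z_{α} + z_β = 1.645 + 0.674 = 2.319.
n = (2.319 / 0.86)² = 2.697² = 7.27.
Round up.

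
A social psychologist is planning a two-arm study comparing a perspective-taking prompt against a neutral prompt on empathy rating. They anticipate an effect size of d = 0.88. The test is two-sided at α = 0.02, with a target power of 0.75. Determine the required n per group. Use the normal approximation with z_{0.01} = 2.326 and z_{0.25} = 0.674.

For two independent groups with equal n: n = 2·((z_{α/2} + z_β) / d)².
z_{α/2} + z_β = 2.326 + 0.674 = 3.000.
n = 2 × (3.000 / 0.88)² = 2 × 3.409² = 2 × 11.62 = 23.2.
Round up to the next whole participant.

n = 24 per group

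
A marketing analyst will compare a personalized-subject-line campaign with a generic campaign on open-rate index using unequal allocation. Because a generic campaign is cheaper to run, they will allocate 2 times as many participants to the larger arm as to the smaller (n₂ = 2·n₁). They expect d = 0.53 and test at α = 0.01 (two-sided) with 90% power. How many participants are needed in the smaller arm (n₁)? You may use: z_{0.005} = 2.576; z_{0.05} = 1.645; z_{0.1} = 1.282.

With allocation ratio k = n₂/n₁ = 2, Var(x̄₁−x̄₂) = σ²(1/n₁ + 1/(k·n₁)) = σ²·(k+1)/(k·n₁).
So n₁ = (1 + 1/k)·((z_{α/2} + z_β)/d)² = 1.500 × (3.858/0.53)².
n₁ = 1.500 × 52.99 = 79.5.
Round up: n₁ = 80, giving n₂ = 2 × 80 = 160.

n₁ = 80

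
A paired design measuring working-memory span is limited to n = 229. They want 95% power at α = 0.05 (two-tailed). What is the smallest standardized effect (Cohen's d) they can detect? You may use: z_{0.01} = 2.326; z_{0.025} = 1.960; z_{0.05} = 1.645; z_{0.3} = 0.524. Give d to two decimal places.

d_min ≈ 0.24

For a single sample (or paired design) of n = 229: d_min = (z_{α/2} + z_β)/√n.
z-sum = 1.960 + 1.645 = 3.605.
d_min = 3.605 / √229 = 3.605 / 15.133 = 0.238.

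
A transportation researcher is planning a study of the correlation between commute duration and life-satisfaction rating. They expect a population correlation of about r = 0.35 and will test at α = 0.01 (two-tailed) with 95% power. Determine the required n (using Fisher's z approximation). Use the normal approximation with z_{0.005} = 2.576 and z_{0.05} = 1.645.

n = 137

Fisher's z: C = ½·ln((1+r)/(1−r)) = ½·ln(2.0769) = 0.3654.
n = ((z_{α/2} + z_β)/C)² + 3.
(2.576 + 1.645) / 0.3654 = 4.221 / 0.3654 = 11.552.
n = 11.552² + 3 = 133.44 + 3 = 136.4.
Round up.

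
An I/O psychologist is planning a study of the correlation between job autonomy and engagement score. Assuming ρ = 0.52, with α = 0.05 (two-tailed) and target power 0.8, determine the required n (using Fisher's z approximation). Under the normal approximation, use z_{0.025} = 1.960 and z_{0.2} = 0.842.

n = 27

Fisher's z: C = ½·ln((1+r)/(1−r)) = ½·ln(3.1667) = 0.5763.
n = ((z_{α/2} + z_β)/C)² + 3.
(1.960 + 0.842) / 0.5763 = 2.802 / 0.5763 = 4.862.
n = 4.862² + 3 = 23.64 + 3 = 26.6.
Round up.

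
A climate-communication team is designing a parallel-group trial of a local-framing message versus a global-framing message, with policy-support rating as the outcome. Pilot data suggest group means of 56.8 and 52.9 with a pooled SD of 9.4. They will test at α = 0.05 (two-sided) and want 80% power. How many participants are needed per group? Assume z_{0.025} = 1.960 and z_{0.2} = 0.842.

n = 92 per group

Cohen's d = |M₁ − M₂| / SD_pooled = |56.8 − 52.9| / 9.4 = 3.9 / 9.4 = 0.415.
For two independent groups with equal n: n = 2·((z_{α/2} + z_β) / d)².
z_{α/2} + z_β = 1.960 + 0.842 = 2.802.
n = 2 × (2.802 / 0.415)² = 2 × 6.752² = 2 × 45.59 = 91.2.
Round up to the next whole participant.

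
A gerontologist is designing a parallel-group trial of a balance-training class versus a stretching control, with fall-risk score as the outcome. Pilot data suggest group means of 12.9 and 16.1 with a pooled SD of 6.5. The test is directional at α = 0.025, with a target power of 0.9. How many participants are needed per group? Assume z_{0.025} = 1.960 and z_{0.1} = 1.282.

n = 87 per group

Cohen's d = |M₁ − M₂| / SD_pooled = |12.9 − 16.1| / 6.5 = 3.2 / 6.5 = 0.492.
For two independent groups with equal n: n = 2·((z_{α} + z_β) / d)².
z_{α} + z_β = 1.960 + 1.282 = 3.242.
n = 2 × (3.242 / 0.492)² = 2 × 6.589² = 2 × 43.42 = 86.8.
Round up to the next whole participant.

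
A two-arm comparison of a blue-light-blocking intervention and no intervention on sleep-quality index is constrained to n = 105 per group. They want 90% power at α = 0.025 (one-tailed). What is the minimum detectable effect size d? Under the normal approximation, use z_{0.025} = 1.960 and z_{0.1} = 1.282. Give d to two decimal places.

d_min ≈ 0.45

For two independent groups of n = 105 each: d_min = (z_{α} + z_β)·√(2/n).
z-sum = 1.960 + 1.282 = 3.242.
d_min = 3.242 × √(2/105) = 3.242 × 0.1380 = 0.447.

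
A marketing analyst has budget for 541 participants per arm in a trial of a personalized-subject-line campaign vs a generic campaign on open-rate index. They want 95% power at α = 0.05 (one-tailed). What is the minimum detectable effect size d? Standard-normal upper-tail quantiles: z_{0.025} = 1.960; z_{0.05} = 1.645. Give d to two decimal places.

d_min ≈ 0.20

For two independent groups of n = 541 each: d_min = (z_{α} + z_β)·√(2/n).
z-sum = 1.645 + 1.645 = 3.290.
d_min = 3.290 × √(2/541) = 3.290 × 0.0608 = 0.200.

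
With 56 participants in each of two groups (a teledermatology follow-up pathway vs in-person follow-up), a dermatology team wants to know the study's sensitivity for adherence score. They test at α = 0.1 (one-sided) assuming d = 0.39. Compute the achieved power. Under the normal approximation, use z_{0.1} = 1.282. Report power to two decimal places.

power ≈ 0.78

For two equal groups, power = Φ(d·√(n/2) − z_{α}).
d·√(n/2) = 0.39 × √(56/2) = 0.39 × 5.292 = 2.064.
z_β = 2.064 − 1.282 = 0.782.
Power = Φ(0.782) = 0.783.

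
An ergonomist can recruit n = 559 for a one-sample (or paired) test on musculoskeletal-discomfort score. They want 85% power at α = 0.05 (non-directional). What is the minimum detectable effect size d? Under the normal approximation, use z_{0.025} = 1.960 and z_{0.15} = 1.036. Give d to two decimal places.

For a single sample (or paired design) of n = 559: d_min = (z_{α/2} + z_β)/√n.
z-sum = 1.960 + 1.036 = 2.996.
d_min = 2.996 / √559 = 2.996 / 23.643 = 0.127.

d_min ≈ 0.13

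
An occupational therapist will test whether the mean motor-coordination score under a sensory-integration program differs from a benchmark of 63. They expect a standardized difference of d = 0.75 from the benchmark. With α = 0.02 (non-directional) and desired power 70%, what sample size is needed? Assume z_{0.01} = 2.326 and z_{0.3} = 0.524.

n = 15

For a one-sample test: n = ((z_{α/2} + z_β) / d)².
z_{α/2} + z_β = 2.326 + 0.524 = 2.850.
n = (2.850 / 0.75)² = 3.800² = 14.44.
Round up.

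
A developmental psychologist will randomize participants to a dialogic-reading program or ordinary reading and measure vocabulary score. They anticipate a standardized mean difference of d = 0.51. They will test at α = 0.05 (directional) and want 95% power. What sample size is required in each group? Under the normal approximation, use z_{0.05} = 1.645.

For two independent groups with equal n: n = 2·((z_{α} + z_β) / d)².
z_{α} + z_β = 1.645 + 1.645 = 3.290.
n = 2 × (3.290 / 0.51)² = 2 × 6.451² = 2 × 41.62 = 83.2.
Round up to the next whole participant.

n = 84 per group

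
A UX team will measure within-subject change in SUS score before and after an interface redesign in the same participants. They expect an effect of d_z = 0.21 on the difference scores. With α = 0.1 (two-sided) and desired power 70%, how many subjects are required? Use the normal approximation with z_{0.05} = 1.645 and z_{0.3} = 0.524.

For a paired (one-sample on differences) test: n = ((z_{α/2} + z_β) / d)².
z_{α/2} + z_β = 1.645 + 0.524 = 2.169.
n = (2.169 / 0.21)² = 10.329² = 106.68.
Round up.

n = 107 pairs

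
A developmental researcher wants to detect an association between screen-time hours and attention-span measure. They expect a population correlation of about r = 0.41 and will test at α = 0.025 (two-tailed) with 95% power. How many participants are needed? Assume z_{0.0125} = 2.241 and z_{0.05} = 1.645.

n = 83

Fisher's z: C = ½·ln((1+r)/(1−r)) = ½·ln(2.3898) = 0.4356.
n = ((z_{α/2} + z_β)/C)² + 3.
(2.241 + 1.645) / 0.4356 = 3.886 / 0.4356 = 8.921.
n = 8.921² + 3 = 79.58 + 3 = 82.6.
Round up.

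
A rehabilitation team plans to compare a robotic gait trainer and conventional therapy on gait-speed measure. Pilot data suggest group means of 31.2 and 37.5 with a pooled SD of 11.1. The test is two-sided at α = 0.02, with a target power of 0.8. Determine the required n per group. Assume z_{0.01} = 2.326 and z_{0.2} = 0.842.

Cohen's d = |M₁ − M₂| / SD_pooled = |31.2 − 37.5| / 11.1 = 6.3 / 11.1 = 0.568.
For two independent groups with equal n: n = 2·((z_{α/2} + z_β) / d)².
z_{α/2} + z_β = 2.326 + 0.842 = 3.168.
n = 2 × (3.168 / 0.568)² = 2 × 5.577² = 2 × 31.11 = 62.2.
Round up to the next whole participant.

n = 63 per group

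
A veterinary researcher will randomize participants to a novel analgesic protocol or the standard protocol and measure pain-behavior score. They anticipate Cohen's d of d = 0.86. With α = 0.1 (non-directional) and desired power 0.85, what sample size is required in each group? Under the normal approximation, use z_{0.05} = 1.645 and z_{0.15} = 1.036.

For two independent groups with equal n: n = 2·((z_{α/2} + z_β) / d)².
z_{α/2} + z_β = 1.645 + 1.036 = 2.681.
n = 2 × (2.681 / 0.86)² = 2 × 3.117² = 2 × 9.72 = 19.4.
Round up to the next whole participant.

n = 20 per group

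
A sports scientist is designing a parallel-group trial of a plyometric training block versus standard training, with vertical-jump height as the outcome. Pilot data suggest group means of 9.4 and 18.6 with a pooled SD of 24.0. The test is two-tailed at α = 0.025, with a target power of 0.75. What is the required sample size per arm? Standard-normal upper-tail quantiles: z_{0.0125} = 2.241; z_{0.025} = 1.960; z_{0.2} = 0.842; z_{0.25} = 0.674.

Cohen's d = |M₁ − M₂| / SD_pooled = |9.4 − 18.6| / 24.0 = 9.2 / 24.0 = 0.383.
For two independent groups with equal n: n = 2·((z_{α/2} + z_β) / d)².
z_{α/2} + z_β = 2.241 + 0.674 = 2.915.
n = 2 × (2.915 / 0.383)² = 2 × 7.611² = 2 × 57.93 = 115.9.
Round up to the next whole participant.

n = 116 per group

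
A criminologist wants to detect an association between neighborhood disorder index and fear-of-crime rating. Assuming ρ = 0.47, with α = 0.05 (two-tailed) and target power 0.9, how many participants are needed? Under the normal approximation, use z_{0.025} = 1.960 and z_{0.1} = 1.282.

Fisher's z: C = ½·ln((1+r)/(1−r)) = ½·ln(2.7736) = 0.5101.
n = ((z_{α/2} + z_β)/C)² + 3.
(1.960 + 1.282) / 0.5101 = 3.242 / 0.5101 = 6.356.
n = 6.356² + 3 = 40.39 + 3 = 43.4.
Round up.

n = 44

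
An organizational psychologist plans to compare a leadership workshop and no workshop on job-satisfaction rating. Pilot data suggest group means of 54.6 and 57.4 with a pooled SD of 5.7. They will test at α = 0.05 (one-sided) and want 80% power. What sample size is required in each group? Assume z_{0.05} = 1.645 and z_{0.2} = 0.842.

Cohen's d = |M₁ − M₂| / SD_pooled = |54.6 − 57.4| / 5.7 = 2.8 / 5.7 = 0.491.
For two independent groups with equal n: n = 2·((z_{α} + z_β) / d)².
z_{α} + z_β = 1.645 + 0.842 = 2.487.
n = 2 × (2.487 / 0.491)² = 2 × 5.065² = 2 × 25.66 = 51.3.
Round up to the next whole participant.

n = 52 per group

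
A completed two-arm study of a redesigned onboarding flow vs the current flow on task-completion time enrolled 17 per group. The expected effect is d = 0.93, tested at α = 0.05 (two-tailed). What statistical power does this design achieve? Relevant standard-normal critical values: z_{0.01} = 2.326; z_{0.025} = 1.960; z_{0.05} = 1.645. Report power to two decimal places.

For two equal groups, power = Φ(d·√(n/2) − z_{α/2}).
d·√(n/2) = 0.93 × √(17/2) = 0.93 × 2.915 = 2.711.
z_β = 2.711 − 1.960 = 0.751.
Power = Φ(0.751) = 0.774.

power ≈ 0.77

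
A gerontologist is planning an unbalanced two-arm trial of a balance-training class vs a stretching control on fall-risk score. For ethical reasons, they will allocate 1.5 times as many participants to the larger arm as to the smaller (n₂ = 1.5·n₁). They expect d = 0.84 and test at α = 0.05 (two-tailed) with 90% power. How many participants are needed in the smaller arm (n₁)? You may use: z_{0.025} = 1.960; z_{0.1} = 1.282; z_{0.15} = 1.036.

n₁ = 25

With allocation ratio k = n₂/n₁ = 1.5, Var(x̄₁−x̄₂) = σ²(1/n₁ + 1/(k·n₁)) = σ²·(k+1)/(k·n₁).
So n₁ = (1 + 1/k)·((z_{α/2} + z_β)/d)² = 1.667 × (3.242/0.84)².
n₁ = 1.667 × 14.90 = 24.8.
Round up: n₁ = 25, giving n₂ = ⌈1.5 × 25⌉ = ⌈37.5⌉ = 38.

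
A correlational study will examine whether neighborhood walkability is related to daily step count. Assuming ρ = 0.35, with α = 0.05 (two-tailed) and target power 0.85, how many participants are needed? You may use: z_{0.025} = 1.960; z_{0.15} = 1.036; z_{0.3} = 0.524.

Fisher's z: C = ½·ln((1+r)/(1−r)) = ½·ln(2.0769) = 0.3654.
n = ((z_{α/2} + z_β)/C)² + 3.
(1.960 + 1.036) / 0.3654 = 2.996 / 0.3654 = 8.199.
n = 8.199² + 3 = 67.23 + 3 = 70.2.
Round up.

n = 71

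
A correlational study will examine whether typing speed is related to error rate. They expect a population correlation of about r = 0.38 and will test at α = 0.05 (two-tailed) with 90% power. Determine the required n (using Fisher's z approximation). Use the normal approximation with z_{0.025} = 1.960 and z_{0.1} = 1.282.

n = 69

Fisher's z: C = ½·ln((1+r)/(1−r)) = ½·ln(2.2258) = 0.4001.
n = ((z_{α/2} + z_β)/C)² + 3.
(1.960 + 1.282) / 0.4001 = 3.242 / 0.4001 = 8.103.
n = 8.103² + 3 = 65.66 + 3 = 68.7.
Round up.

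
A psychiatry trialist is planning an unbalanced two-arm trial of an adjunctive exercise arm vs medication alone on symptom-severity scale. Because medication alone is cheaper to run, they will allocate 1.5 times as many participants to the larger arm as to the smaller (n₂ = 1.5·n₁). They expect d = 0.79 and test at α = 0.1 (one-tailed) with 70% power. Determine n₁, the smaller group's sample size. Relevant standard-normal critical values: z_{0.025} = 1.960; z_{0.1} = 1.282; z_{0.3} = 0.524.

With allocation ratio k = n₂/n₁ = 1.5, Var(x̄₁−x̄₂) = σ²(1/n₁ + 1/(k·n₁)) = σ²·(k+1)/(k·n₁).
So n₁ = (1 + 1/k)·((z_{α} + z_β)/d)² = 1.667 × (1.806/0.79)².
n₁ = 1.667 × 5.23 = 8.7.
Round up: n₁ = 9, giving n₂ = ⌈1.5 × 9⌉ = ⌈13.5⌉ = 14.

n₁ = 9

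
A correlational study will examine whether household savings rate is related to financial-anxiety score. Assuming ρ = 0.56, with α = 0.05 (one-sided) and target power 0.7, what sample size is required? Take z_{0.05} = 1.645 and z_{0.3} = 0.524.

n = 15

Fisher's z: C = ½·ln((1+r)/(1−r)) = ½·ln(3.5455) = 0.6328.
n = ((z_{α} + z_β)/C)² + 3.
(1.645 + 0.524) / 0.6328 = 2.169 / 0.6328 = 3.428.
n = 3.428² + 3 = 11.75 + 3 = 14.7.
Round up.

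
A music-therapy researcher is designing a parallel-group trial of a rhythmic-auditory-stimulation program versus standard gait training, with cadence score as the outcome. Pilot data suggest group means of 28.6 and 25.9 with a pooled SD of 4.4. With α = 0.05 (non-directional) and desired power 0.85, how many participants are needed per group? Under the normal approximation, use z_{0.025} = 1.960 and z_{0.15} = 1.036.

n = 48 per group

Cohen's d = |M₁ − M₂| / SD_pooled = |28.6 − 25.9| / 4.4 = 2.7 / 4.4 = 0.614.
For two independent groups with equal n: n = 2·((z_{α/2} + z_β) / d)².
z_{α/2} + z_β = 1.960 + 1.036 = 2.996.
n = 2 × (2.996 / 0.614)² = 2 × 4.879² = 2 × 23.81 = 47.6.
Round up to the next whole participant.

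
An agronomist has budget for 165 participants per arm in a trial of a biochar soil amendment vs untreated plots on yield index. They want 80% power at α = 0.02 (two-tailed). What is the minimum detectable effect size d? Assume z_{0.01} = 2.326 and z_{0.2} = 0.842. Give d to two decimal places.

d_min ≈ 0.35

For two independent groups of n = 165 each: d_min = (z_{α/2} + z_β)·√(2/n).
z-sum = 2.326 + 0.842 = 3.168.
d_min = 3.168 × √(2/165) = 3.168 × 0.1101 = 0.349.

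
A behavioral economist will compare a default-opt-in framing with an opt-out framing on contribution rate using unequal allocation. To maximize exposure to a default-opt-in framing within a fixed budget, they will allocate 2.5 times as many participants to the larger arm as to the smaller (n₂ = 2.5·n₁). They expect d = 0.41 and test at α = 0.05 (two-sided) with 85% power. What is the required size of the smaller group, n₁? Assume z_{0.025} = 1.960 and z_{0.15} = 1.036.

n₁ = 75

With allocation ratio k = n₂/n₁ = 2.5, Var(x̄₁−x̄₂) = σ²(1/n₁ + 1/(k·n₁)) = σ²·(k+1)/(k·n₁).
So n₁ = (1 + 1/k)·((z_{α/2} + z_β)/d)² = 1.400 × (2.996/0.41)².
n₁ = 1.400 × 53.40 = 74.8.
Round up: n₁ = 75, giving n₂ = ⌈2.5 × 75⌉ = ⌈187.5⌉ = 188.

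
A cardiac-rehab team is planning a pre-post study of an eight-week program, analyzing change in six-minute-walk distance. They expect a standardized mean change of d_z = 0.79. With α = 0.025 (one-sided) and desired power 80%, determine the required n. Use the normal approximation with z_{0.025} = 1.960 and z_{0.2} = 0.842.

For a paired (one-sample on differences) test: n = ((z_{α} + z_β) / d)².
z_{α} + z_β = 1.960 + 0.842 = 2.802.
n = (2.802 / 0.79)² = 3.547² = 12.58.
Round up.

n = 13 pairs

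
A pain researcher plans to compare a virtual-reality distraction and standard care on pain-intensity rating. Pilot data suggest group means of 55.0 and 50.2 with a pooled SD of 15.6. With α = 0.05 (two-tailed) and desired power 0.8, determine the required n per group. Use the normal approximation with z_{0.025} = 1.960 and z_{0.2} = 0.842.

Cohen's d = |M₁ − M₂| / SD_pooled = |55.0 − 50.2| / 15.6 = 4.8 / 15.6 = 0.308.
For two independent groups with equal n: n = 2·((z_{α/2} + z_β) / d)².
z_{α/2} + z_β = 1.960 + 0.842 = 2.802.
n = 2 × (2.802 / 0.308)² = 2 × 9.097² = 2 × 82.76 = 165.5.
Round up to the next whole participant.

n = 166 per group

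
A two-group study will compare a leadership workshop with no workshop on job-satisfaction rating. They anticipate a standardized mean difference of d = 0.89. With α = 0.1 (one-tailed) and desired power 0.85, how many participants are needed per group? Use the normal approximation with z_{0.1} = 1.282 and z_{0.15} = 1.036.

For two independent groups with equal n: n = 2·((z_{α} + z_β) / d)².
z_{α} + z_β = 1.282 + 1.036 = 2.318.
n = 2 × (2.318 / 0.89)² = 2 × 2.604² = 2 × 6.78 = 13.6.
Round up to the next whole participant.

n = 14 per group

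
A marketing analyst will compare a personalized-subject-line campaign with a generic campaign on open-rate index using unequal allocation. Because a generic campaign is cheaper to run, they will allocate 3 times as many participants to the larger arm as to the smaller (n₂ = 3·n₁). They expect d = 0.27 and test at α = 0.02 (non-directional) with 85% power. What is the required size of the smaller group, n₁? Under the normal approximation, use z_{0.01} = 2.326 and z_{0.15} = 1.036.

With allocation ratio k = n₂/n₁ = 3, Var(x̄₁−x̄₂) = σ²(1/n₁ + 1/(k·n₁)) = σ²·(k+1)/(k·n₁).
So n₁ = (1 + 1/k)·((z_{α/2} + z_β)/d)² = 1.333 × (3.362/0.27)².
n₁ = 1.333 × 155.05 = 206.7.
Round up: n₁ = 207, giving n₂ = 3 × 207 = 621.

n₁ = 207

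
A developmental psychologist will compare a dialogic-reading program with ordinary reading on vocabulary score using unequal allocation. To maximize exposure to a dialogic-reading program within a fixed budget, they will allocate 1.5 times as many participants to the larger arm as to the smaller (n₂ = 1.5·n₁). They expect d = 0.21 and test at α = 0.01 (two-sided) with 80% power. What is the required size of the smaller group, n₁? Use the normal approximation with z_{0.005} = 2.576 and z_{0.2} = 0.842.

With allocation ratio k = n₂/n₁ = 1.5, Var(x̄₁−x̄₂) = σ²(1/n₁ + 1/(k·n₁)) = σ²·(k+1)/(k·n₁).
So n₁ = (1 + 1/k)·((z_{α/2} + z_β)/d)² = 1.667 × (3.418/0.21)².
n₁ = 1.667 × 264.91 = 441.5.
Round up: n₁ = 442, giving n₂ = 1.5 × 442 = 663.

n₁ = 442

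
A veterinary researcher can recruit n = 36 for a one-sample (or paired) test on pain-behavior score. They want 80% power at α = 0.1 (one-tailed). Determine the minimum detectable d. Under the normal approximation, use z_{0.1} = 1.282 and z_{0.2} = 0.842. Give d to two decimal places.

For a single sample (or paired design) of n = 36: d_min = (z_{α} + z_β)/√n.
z-sum = 1.282 + 0.842 = 2.124.
d_min = 2.124 / √36 = 2.124 / 6.000 = 0.354.

d_min ≈ 0.35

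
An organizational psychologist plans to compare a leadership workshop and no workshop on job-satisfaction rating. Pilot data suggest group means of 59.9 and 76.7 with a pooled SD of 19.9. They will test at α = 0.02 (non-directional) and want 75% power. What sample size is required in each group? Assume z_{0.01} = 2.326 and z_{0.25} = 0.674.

Cohen's d = |M₁ − M₂| / SD_pooled = |59.9 − 76.7| / 19.9 = 16.8 / 19.9 = 0.844.
For two independent groups with equal n: n = 2·((z_{α/2} + z_β) / d)².
z_{α/2} + z_β = 2.326 + 0.674 = 3.000.
n = 2 × (3.000 / 0.844)² = 2 × 3.555² = 2 × 12.63 = 25.3.
Round up to the next whole participant.

n = 26 per group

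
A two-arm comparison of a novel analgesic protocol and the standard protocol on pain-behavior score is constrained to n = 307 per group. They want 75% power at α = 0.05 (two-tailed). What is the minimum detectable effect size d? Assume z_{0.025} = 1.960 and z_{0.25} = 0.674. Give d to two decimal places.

d_min ≈ 0.21

For two independent groups of n = 307 each: d_min = (z_{α/2} + z_β)·√(2/n).
z-sum = 1.960 + 0.674 = 2.634.
d_min = 2.634 × √(2/307) = 2.634 × 0.0807 = 0.213.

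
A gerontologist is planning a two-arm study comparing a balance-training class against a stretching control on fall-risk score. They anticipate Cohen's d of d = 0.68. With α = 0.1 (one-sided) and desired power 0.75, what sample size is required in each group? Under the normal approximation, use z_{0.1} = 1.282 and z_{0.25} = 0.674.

n = 17 per group

For two independent groups with equal n: n = 2·((z_{α} + z_β) / d)².
z_{α} + z_β = 1.282 + 0.674 = 1.956.
n = 2 × (1.956 / 0.68)² = 2 × 2.876² = 2 × 8.27 = 16.5.
Round up to the next whole participant.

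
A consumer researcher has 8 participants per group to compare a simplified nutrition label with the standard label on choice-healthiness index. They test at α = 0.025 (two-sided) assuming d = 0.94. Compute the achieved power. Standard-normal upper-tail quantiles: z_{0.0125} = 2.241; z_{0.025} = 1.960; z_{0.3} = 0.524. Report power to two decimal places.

power ≈ 0.36

For two equal groups, power = Φ(d·√(n/2) − z_{α/2}).
d·√(n/2) = 0.94 × √(8/2) = 0.94 × 2.000 = 1.880.
z_β = 1.880 − 2.241 = -0.361.
Power = Φ(-0.361) = 0.359.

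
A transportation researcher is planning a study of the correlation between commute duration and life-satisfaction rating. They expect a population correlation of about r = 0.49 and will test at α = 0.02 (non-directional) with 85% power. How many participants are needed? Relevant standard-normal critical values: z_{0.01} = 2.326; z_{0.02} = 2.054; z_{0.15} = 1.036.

Fisher's z: C = ½·ln((1+r)/(1−r)) = ½·ln(2.9216) = 0.5361.
n = ((z_{α/2} + z_β)/C)² + 3.
(2.326 + 1.036) / 0.5361 = 3.362 / 0.5361 = 6.271.
n = 6.271² + 3 = 39.33 + 3 = 42.3.
Round up.

n = 43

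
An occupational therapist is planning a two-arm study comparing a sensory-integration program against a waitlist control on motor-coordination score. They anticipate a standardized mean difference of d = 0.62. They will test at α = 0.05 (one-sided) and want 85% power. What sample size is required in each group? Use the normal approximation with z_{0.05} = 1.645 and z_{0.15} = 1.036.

n = 38 per group

For two independent groups with equal n: n = 2·((z_{α} + z_β) / d)².
z_{α} + z_β = 1.645 + 1.036 = 2.681.
n = 2 × (2.681 / 0.62)² = 2 × 4.324² = 2 × 18.70 = 37.4.
Round up to the next whole participant.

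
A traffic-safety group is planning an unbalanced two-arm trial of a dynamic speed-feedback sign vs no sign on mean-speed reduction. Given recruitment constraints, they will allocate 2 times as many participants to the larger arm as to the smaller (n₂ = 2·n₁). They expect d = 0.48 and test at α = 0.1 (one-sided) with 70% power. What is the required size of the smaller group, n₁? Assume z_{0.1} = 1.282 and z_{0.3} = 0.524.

n₁ = 22

With allocation ratio k = n₂/n₁ = 2, Var(x̄₁−x̄₂) = σ²(1/n₁ + 1/(k·n₁)) = σ²·(k+1)/(k·n₁).
So n₁ = (1 + 1/k)·((z_{α} + z_β)/d)² = 1.500 × (1.806/0.48)².
n₁ = 1.500 × 14.16 = 21.2.
Round up: n₁ = 22, giving n₂ = 2 × 22 = 44.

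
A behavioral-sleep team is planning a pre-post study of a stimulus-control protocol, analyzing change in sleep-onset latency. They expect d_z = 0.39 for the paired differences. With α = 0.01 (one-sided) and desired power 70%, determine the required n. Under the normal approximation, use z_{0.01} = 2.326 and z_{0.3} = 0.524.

For a paired (one-sample on differences) test: n = ((z_{α} + z_β) / d)².
z_{α} + z_β = 2.326 + 0.524 = 2.850.
n = (2.850 / 0.39)² = 7.308² = 53.40.
Round up.

n = 54 pairs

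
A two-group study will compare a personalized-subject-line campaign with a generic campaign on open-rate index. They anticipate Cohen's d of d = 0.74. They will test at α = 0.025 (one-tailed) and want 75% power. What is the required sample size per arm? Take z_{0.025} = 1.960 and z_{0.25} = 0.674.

For two independent groups with equal n: n = 2·((z_{α} + z_β) / d)².
z_{α} + z_β = 1.960 + 0.674 = 2.634.
n = 2 × (2.634 / 0.74)² = 2 × 3.559² = 2 × 12.67 = 25.3.
Round up to the next whole participant.

n = 26 per group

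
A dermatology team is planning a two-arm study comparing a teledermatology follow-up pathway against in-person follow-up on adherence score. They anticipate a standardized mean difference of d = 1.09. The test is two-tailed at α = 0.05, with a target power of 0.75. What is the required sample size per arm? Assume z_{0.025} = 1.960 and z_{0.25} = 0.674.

n = 12 per group

For two independent groups with equal n: n = 2·((z_{α/2} + z_β) / d)².
z_{α/2} + z_β = 1.960 + 0.674 = 2.634.
n = 2 × (2.634 / 1.09)² = 2 × 2.417² = 2 × 5.84 = 11.7.
Round up to the next whole participant.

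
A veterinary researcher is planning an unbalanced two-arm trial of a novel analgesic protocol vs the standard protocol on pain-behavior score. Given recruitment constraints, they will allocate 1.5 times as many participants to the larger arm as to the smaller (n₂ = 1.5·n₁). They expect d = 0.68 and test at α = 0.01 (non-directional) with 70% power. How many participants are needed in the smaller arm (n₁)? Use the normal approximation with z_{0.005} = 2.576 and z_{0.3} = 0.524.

With allocation ratio k = n₂/n₁ = 1.5, Var(x̄₁−x̄₂) = σ²(1/n₁ + 1/(k·n₁)) = σ²·(k+1)/(k·n₁).
So n₁ = (1 + 1/k)·((z_{α/2} + z_β)/d)² = 1.667 × (3.100/0.68)².
n₁ = 1.667 × 20.78 = 34.6.
Round up: n₁ = 35, giving n₂ = ⌈1.5 × 35⌉ = ⌈52.5⌉ = 53.

n₁ = 35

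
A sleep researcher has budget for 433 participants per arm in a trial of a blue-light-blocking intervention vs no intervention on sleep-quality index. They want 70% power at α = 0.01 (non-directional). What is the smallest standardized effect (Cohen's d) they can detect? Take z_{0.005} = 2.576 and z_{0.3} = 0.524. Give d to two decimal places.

d_min ≈ 0.21

For two independent groups of n = 433 each: d_min = (z_{α/2} + z_β)·√(2/n).
z-sum = 2.576 + 0.524 = 3.100.
d_min = 3.100 × √(2/433) = 3.100 × 0.0680 = 0.211.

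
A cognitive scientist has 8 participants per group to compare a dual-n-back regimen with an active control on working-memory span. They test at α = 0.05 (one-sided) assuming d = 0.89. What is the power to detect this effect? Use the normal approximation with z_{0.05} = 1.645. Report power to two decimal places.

power ≈ 0.55

For two equal groups, power = Φ(d·√(n/2) − z_{α}).
d·√(n/2) = 0.89 × √(8/2) = 0.89 × 2.000 = 1.780.
z_β = 1.780 − 1.645 = 0.135.
Power = Φ(0.135) = 0.554.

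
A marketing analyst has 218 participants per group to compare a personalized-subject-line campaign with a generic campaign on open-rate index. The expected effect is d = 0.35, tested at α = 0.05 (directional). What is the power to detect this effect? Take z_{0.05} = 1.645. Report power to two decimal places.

For two equal groups, power = Φ(d·√(n/2) − z_{α}).
d·√(n/2) = 0.35 × √(218/2) = 0.35 × 10.440 = 3.654.
z_β = 3.654 − 1.645 = 2.009.
Power = Φ(2.009) = 0.978.

power ≈ 0.98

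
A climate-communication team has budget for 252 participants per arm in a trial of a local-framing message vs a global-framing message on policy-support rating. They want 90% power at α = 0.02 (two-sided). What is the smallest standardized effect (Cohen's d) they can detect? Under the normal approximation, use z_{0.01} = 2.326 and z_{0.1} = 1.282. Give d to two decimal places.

For two independent groups of n = 252 each: d_min = (z_{α/2} + z_β)·√(2/n).
z-sum = 2.326 + 1.282 = 3.608.
d_min = 3.608 × √(2/252) = 3.608 × 0.0891 = 0.321.

d_min ≈ 0.32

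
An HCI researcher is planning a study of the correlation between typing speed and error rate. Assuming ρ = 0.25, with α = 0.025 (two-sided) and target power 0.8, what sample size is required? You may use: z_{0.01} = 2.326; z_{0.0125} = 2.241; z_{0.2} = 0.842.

n = 149

Fisher's z: C = ½·ln((1+r)/(1−r)) = ½·ln(1.6667) = 0.2554.
n = ((z_{α/2} + z_β)/C)² + 3.
(2.241 + 0.842) / 0.2554 = 3.083 / 0.2554 = 12.071.
n = 12.071² + 3 = 145.72 + 3 = 148.7.
Round up.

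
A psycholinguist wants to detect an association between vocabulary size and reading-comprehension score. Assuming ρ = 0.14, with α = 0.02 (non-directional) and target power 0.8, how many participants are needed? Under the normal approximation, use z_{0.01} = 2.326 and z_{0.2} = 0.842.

n = 509

Fisher's z: C = ½·ln((1+r)/(1−r)) = ½·ln(1.3256) = 0.1409.
n = ((z_{α/2} + z_β)/C)² + 3.
(2.326 + 0.842) / 0.1409 = 3.168 / 0.1409 = 22.484.
n = 22.484² + 3 = 505.53 + 3 = 508.5.
Round up.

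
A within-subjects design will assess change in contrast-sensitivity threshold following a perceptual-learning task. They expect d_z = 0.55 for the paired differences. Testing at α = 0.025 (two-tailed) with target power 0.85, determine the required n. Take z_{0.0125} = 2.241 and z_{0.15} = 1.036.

For a paired (one-sample on differences) test: n = ((z_{α/2} + z_β) / d)².
z_{α/2} + z_β = 2.241 + 1.036 = 3.277.
n = (3.277 / 0.55)² = 5.958² = 35.50.
Round up.

n = 36 pairs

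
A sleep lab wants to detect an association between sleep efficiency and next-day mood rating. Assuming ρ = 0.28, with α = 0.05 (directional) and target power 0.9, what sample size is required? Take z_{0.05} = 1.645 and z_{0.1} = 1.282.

n = 107

Fisher's z: C = ½·ln((1+r)/(1−r)) = ½·ln(1.7778) = 0.2877.
n = ((z_{α} + z_β)/C)² + 3.
(1.645 + 1.282) / 0.2877 = 2.927 / 0.2877 = 10.174.
n = 10.174² + 3 = 103.51 + 3 = 106.5.
Round up.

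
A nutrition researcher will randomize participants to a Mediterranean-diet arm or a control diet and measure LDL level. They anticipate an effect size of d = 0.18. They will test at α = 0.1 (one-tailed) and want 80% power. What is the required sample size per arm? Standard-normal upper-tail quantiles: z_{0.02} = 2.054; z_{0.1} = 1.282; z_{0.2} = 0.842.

n = 279 per group

For two independent groups with equal n: n = 2·((z_{α} + z_β) / d)².
z_{α} + z_β = 1.282 + 0.842 = 2.124.
n = 2 × (2.124 / 0.18)² = 2 × 11.800² = 2 × 139.24 = 278.5.
Round up to the next whole participant.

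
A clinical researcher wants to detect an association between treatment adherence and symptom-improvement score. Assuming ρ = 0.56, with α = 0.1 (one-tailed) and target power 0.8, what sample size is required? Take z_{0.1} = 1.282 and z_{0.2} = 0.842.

Fisher's z: C = ½·ln((1+r)/(1−r)) = ½·ln(3.5455) = 0.6328.
n = ((z_{α} + z_β)/C)² + 3.
(1.282 + 0.842) / 0.6328 = 2.124 / 0.6328 = 3.357.
n = 3.357² + 3 = 11.27 + 3 = 14.3.
Round up.

n = 15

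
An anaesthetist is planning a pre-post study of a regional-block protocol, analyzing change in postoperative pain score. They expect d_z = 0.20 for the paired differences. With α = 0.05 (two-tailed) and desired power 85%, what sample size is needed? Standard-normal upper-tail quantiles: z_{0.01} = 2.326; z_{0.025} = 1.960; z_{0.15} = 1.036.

n = 225 pairs

For a paired (one-sample on differences) test: n = ((z_{α/2} + z_β) / d)².
z_{α/2} + z_β = 1.960 + 1.036 = 2.996.
n = (2.996 / 0.20)² = 14.980² = 224.40.
Round up.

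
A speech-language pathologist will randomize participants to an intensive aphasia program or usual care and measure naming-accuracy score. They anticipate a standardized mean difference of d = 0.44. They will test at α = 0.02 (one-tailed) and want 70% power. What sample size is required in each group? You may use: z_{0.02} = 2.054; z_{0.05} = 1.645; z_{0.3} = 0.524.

For two independent groups with equal n: n = 2·((z_{α} + z_β) / d)².
z_{α} + z_β = 2.054 + 0.524 = 2.578.
n = 2 × (2.578 / 0.44)² = 2 × 5.859² = 2 × 34.33 = 68.7.
Round up to the next whole participant.

n = 69 per group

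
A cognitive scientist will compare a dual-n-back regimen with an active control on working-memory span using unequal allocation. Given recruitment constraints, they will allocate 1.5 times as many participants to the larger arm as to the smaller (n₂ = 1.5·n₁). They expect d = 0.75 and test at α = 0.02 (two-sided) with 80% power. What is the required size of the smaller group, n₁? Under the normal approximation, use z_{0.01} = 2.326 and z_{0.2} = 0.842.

n₁ = 30

With allocation ratio k = n₂/n₁ = 1.5, Var(x̄₁−x̄₂) = σ²(1/n₁ + 1/(k·n₁)) = σ²·(k+1)/(k·n₁).
So n₁ = (1 + 1/k)·((z_{α/2} + z_β)/d)² = 1.667 × (3.168/0.75)².
n₁ = 1.667 × 17.84 = 29.7.
Round up: n₁ = 30, giving n₂ = 1.5 × 30 = 45.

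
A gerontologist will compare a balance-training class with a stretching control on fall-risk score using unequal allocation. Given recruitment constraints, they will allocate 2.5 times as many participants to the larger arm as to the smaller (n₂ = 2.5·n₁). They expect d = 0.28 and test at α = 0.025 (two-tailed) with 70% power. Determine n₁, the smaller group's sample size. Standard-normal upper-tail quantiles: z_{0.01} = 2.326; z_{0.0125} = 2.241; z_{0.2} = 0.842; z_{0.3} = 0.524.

With allocation ratio k = n₂/n₁ = 2.5, Var(x̄₁−x̄₂) = σ²(1/n₁ + 1/(k·n₁)) = σ²·(k+1)/(k·n₁).
So n₁ = (1 + 1/k)·((z_{α/2} + z_β)/d)² = 1.400 × (2.765/0.28)².
n₁ = 1.400 × 97.52 = 136.5.
Round up: n₁ = 137, giving n₂ = ⌈2.5 × 137⌉ = ⌈342.5⌉ = 343.

n₁ = 137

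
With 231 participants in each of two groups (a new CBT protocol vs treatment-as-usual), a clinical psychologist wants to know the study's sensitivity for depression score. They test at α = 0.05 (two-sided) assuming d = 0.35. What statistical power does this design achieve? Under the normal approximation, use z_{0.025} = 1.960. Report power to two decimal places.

power ≈ 0.96

For two equal groups, power = Φ(d·√(n/2) − z_{α/2}).
d·√(n/2) = 0.35 × √(231/2) = 0.35 × 10.747 = 3.761.
z_β = 3.761 − 1.960 = 1.801.
Power = Φ(1.801) = 0.964.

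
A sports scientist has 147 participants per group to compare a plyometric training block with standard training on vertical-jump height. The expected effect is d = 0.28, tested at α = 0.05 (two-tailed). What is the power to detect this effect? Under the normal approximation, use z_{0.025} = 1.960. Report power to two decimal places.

power ≈ 0.67

For two equal groups, power = Φ(d·√(n/2) − z_{α/2}).
d·√(n/2) = 0.28 × √(147/2) = 0.28 × 8.573 = 2.400.
z_β = 2.400 − 1.960 = 0.440.
Power = Φ(0.440) = 0.670.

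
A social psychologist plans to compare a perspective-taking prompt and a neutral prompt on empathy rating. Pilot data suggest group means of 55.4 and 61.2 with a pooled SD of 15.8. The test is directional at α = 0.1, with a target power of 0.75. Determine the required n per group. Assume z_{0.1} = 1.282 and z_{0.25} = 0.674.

n = 57 per group

Cohen's d = |M₁ − M₂| / SD_pooled = |55.4 − 61.2| / 15.8 = 5.8 / 15.8 = 0.367.
For two independent groups with equal n: n = 2·((z_{α} + z_β) / d)².
z_{α} + z_β = 1.282 + 0.674 = 1.956.
n = 2 × (1.956 / 0.367)² = 2 × 5.330² = 2 × 28.41 = 56.8.
Round up to the next whole participant.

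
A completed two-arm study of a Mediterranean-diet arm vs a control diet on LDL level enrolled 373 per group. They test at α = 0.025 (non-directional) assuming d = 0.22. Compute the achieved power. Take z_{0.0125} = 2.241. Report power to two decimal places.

For two equal groups, power = Φ(d·√(n/2) − z_{α/2}).
d·√(n/2) = 0.22 × √(373/2) = 0.22 × 13.657 = 3.004.
z_β = 3.004 − 2.241 = 0.763.
Power = Φ(0.763) = 0.777.

power ≈ 0.78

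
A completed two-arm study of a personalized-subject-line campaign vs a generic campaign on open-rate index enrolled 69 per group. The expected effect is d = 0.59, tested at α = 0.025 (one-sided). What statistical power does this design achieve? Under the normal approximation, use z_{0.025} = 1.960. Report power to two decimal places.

power ≈ 0.93

For two equal groups, power = Φ(d·√(n/2) − z_{α}).
d·√(n/2) = 0.59 × √(69/2) = 0.59 × 5.874 = 3.465.
z_β = 3.465 − 1.960 = 1.505.
Power = Φ(1.505) = 0.934.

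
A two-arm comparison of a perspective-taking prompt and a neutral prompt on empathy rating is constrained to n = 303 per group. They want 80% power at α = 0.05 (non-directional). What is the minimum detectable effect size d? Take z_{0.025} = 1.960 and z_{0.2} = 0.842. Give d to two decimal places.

For two independent groups of n = 303 each: d_min = (z_{α/2} + z_β)·√(2/n).
z-sum = 1.960 + 0.842 = 2.802.
d_min = 2.802 × √(2/303) = 2.802 × 0.0812 = 0.228.

d_min ≈ 0.23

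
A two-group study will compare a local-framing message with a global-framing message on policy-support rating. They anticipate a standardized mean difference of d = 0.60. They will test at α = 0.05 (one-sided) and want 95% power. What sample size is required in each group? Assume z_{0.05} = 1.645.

n = 61 per group

For two independent groups with equal n: n = 2·((z_{α} + z_β) / d)².
z_{α} + z_β = 1.645 + 1.645 = 3.290.
n = 2 × (3.290 / 0.60)² = 2 × 5.483² = 2 × 30.07 = 60.1.
Round up to the next whole participant.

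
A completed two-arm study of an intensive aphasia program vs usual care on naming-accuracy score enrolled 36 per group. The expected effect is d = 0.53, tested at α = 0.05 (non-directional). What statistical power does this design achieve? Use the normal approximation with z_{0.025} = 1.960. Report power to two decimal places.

power ≈ 0.61

For two equal groups, power = Φ(d·√(n/2) − z_{α/2}).
d·√(n/2) = 0.53 × √(36/2) = 0.53 × 4.243 = 2.249.
z_β = 2.249 − 1.960 = 0.289.
Power = Φ(0.289) = 0.614.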